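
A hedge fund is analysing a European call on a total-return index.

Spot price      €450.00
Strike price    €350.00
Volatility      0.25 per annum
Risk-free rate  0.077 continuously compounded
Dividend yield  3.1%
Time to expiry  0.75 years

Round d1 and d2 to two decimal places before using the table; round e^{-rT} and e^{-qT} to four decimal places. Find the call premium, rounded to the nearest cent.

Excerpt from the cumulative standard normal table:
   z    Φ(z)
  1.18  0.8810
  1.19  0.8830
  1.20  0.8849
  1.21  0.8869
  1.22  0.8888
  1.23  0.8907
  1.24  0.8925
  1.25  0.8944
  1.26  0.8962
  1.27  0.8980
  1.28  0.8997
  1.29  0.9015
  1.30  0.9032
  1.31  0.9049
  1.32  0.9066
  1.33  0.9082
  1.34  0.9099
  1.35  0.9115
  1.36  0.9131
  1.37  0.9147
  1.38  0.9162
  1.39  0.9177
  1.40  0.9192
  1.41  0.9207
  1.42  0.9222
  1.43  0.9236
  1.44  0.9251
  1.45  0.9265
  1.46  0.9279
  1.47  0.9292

€113.06

σ√T = 0.25 × 0.8660 = 0.2165
d₁ = [ln(450/350) + (0.077 − 0.031 + 0.25²/2)·0.75] / 0.2165 = [0.2513 + 0.0579] / 0.2165 = 1.4284 → 1.43
d₂ = d₁ − σ√T = 1.4284 − 0.2165 = 1.2119 → 1.21
e^(−qT) = e^(−0.031·0.75) = 0.9770;  e^(−rT) = e^(−0.077·0.75) = 0.9439
N(d₁) = N(1.43) = 0.9236;  N(d₂) = N(1.21) = 0.8869
C = 450·0.9770·0.9236 − 350·0.9439·0.8869 = 406.0607 − 293.0007 = 113.0600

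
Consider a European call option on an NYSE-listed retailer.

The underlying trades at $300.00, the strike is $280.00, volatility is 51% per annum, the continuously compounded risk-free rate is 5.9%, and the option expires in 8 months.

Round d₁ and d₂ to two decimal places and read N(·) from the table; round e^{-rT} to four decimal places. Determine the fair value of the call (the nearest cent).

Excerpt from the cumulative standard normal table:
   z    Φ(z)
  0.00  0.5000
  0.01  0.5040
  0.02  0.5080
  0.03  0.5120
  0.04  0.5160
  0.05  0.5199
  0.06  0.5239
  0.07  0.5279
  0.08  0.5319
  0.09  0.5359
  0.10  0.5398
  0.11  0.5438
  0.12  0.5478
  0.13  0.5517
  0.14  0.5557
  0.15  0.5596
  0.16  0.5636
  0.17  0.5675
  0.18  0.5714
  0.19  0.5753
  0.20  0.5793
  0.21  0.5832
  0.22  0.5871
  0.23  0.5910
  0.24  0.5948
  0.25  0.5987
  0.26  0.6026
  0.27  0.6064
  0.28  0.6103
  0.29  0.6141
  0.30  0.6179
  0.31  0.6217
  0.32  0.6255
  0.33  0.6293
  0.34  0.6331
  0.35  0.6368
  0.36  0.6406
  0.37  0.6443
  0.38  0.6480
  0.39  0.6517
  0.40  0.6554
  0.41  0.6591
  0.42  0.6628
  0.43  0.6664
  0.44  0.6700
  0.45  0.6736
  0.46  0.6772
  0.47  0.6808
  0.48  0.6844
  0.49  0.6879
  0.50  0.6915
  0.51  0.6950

T = 0.6667;  σ√T = 0.4164
ln(S/K) + (r + σ²/2)T = ln(300/280) + (0.059 + 0.51²/2)·0.6667 = 0.0690 + 0.1260 = 0.1950
d₁ = 0.1950 / 0.4164 = 0.4683 ⇒ 0.47
d₂ = d₁ − σ√T = 0.4683 − 0.4164 = 0.0519 ⇒ 0.05
e^(−rT) = e^(−0.059·0.6667) = 0.9614
C = 300·N(0.47) − 280·0.9614·N(0.05) = 300·0.6808 − 280·0.9614·0.5199 = 204.2400 − 139.9529 = 64.2871

$64.29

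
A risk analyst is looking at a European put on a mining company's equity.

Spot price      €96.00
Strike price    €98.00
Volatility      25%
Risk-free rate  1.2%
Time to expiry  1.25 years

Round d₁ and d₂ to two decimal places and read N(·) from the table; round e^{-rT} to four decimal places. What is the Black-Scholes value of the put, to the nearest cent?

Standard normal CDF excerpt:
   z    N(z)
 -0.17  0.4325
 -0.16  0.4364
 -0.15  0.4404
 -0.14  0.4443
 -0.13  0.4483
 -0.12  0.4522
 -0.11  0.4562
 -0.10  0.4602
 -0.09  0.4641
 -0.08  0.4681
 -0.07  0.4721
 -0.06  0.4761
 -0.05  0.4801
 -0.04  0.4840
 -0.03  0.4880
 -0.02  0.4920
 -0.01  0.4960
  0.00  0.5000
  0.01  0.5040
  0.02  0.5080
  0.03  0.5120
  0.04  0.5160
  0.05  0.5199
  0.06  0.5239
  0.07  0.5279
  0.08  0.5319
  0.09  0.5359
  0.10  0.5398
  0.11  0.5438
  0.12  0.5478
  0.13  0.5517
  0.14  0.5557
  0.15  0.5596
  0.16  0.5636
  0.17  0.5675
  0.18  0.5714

T = 1.25;  σ√T = 0.2795
d₁ = [ln(96/98) + (0.012 + 0.25²/2)·1.25] / 0.2795 = [-0.0206 + 0.0541] / 0.2795 = 0.1197 which rounds to 0.12
d₂ = d₁ − σ√T = 0.1197 − 0.2795 = -0.1599 which rounds to -0.16
exp(−rT) = exp(−0.012·1.25) = 0.9851
N(−d₂) = N(0.16) = 0.5636;  N(−d₁) = N(-0.12) = 0.4522
P = 98·0.9851·0.5636 − 96·0.4522 = 54.4098 − 43.4112 = 10.9986

€11.00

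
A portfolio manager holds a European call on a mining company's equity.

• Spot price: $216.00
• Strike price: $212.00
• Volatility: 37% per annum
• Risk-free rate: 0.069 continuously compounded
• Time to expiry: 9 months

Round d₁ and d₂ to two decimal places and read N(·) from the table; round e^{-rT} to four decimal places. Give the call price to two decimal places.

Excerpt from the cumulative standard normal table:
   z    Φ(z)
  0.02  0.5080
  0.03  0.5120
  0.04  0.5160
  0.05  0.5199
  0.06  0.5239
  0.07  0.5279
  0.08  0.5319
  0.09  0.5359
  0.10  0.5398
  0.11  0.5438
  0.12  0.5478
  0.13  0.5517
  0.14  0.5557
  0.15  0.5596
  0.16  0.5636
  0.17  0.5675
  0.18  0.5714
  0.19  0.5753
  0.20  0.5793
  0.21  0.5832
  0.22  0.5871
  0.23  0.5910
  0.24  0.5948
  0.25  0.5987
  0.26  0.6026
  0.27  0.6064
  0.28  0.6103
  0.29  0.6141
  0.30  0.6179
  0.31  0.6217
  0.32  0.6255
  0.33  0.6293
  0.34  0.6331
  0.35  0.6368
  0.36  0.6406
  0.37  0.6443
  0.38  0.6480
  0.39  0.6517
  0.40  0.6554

$34.50

σ√T = 0.37·√0.75 = 0.3204
d₁ = [ln(216/212) + (0.069 + 0.37²/2)·0.75] / 0.3204 = [0.0187 + 0.1031] / 0.3204 = 0.3801 ≈ 0.38
d₂ = d₁ − σ√T = 0.3801 − 0.3204 = 0.0596 ≈ 0.06
exp(−rT) = exp(−0.069·0.75) = 0.9496
N(d₁) = N(0.38) = 0.6480;  N(d₂) = N(0.06) = 0.5239
C = 216·0.6480 − 212·0.9496·0.5239 = 139.9680 − 105.4690 = 34.4990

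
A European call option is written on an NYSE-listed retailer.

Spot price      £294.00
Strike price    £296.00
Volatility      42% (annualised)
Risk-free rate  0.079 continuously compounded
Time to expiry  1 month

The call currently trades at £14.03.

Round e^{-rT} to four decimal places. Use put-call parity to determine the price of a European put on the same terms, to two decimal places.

exp(−rT) = exp(−0.079·0.08333) = 0.9934
Put-call parity: C − P = S − K·e^(−rT) = 294 − 296·0.9934 = 294 − 294.0464 = -0.0464
P = C − (C − P) = 14.03 − (-0.0464) = 14.0764

£14.08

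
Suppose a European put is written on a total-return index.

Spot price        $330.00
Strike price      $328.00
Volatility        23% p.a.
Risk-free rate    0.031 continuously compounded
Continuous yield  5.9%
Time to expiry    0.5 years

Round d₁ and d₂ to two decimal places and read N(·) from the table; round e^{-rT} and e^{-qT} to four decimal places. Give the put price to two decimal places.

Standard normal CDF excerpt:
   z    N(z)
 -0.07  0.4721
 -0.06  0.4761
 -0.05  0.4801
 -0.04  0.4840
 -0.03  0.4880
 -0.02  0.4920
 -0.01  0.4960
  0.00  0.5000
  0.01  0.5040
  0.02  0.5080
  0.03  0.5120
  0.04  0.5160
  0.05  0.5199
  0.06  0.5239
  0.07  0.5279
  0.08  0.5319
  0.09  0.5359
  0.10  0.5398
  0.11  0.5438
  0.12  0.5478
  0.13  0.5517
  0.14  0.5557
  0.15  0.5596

T = 0.5;  σ√T = 0.1626
d₁ = [ln(330/328) + (0.031 − 0.059 + ½·0.23²)·0.5] / (σ√T) = (0.0061 − 0.0008) / 0.1626 = 0.0326 → 0.03
d₂ = 0.0326 − 0.1626 = -0.1300 → -0.13
e^(−qT) = e^(−0.059·0.5) = 0.9709;  e^(−rT) = e^(−0.031·0.5) = 0.9846
N(−d₂) = N(0.13) = 0.5517;  N(−d₁) = N(-0.03) = 0.4880
P = 328·0.9846·0.5517 − 330·0.9709·0.4880 = 178.1709 − 156.3537 = 21.8171

$21.82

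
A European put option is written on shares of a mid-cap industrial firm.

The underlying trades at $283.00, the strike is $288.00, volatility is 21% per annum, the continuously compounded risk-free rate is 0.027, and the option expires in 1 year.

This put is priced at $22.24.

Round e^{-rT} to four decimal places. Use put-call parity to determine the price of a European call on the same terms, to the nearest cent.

exp(−rT) = exp(−0.027·1) = 0.9734
Put-call parity: C − P = S − K·e^(−rT) = 283 − 288·0.9734 = 283 − 280.3392 = 2.6608
C = P + (C − P) = 22.24 + (2.6608) = 24.9008

$24.90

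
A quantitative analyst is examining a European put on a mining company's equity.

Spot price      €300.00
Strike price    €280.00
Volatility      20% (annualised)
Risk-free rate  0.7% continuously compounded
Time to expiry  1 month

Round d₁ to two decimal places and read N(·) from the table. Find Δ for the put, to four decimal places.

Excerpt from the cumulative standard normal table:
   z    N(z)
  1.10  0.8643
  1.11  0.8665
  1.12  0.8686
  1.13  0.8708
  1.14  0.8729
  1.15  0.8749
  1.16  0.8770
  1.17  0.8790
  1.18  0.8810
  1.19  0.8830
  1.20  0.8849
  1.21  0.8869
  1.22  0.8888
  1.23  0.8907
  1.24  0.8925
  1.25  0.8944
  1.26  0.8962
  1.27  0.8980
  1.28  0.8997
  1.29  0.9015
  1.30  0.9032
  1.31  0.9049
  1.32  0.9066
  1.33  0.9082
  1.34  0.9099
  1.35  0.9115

σ√T = 0.2·√0.08333 = 0.0577
d₁ = [ln(300/280) + (0.007 + 0.2²/2)·0.08333] / 0.0577 = [0.0690 + 0.0023] / 0.0577 = 1.2340 which rounds to 1.23
N(d₁) = N(1.23) = 0.8907
Δ_put = N(d₁) − 1 = 0.8907 − 1 = -0.1093

-0.1093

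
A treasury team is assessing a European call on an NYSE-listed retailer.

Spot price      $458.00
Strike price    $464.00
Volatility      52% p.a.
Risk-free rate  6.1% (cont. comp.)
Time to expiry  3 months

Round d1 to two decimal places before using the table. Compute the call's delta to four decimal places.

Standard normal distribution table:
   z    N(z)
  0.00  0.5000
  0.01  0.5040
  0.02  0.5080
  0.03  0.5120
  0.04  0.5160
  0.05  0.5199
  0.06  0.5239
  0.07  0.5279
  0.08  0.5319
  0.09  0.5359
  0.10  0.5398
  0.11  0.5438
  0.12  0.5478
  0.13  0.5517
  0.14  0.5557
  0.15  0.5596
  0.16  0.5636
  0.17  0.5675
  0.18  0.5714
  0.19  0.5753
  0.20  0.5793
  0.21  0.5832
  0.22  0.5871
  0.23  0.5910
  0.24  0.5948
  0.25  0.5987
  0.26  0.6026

T = 0.25;  σ√T = 0.2600
ln(S/K) + (r + σ²/2)T = ln(458/464) + (0.061 + 0.52²/2)·0.25 = -0.0130 + 0.0491 = 0.0360
d₁ = 0.0360 / 0.2600 = 0.1386 ≈ 0.14
N(d₁) = N(0.14) = 0.5557
Δ_call = N(d₁) = 0.5557

0.5557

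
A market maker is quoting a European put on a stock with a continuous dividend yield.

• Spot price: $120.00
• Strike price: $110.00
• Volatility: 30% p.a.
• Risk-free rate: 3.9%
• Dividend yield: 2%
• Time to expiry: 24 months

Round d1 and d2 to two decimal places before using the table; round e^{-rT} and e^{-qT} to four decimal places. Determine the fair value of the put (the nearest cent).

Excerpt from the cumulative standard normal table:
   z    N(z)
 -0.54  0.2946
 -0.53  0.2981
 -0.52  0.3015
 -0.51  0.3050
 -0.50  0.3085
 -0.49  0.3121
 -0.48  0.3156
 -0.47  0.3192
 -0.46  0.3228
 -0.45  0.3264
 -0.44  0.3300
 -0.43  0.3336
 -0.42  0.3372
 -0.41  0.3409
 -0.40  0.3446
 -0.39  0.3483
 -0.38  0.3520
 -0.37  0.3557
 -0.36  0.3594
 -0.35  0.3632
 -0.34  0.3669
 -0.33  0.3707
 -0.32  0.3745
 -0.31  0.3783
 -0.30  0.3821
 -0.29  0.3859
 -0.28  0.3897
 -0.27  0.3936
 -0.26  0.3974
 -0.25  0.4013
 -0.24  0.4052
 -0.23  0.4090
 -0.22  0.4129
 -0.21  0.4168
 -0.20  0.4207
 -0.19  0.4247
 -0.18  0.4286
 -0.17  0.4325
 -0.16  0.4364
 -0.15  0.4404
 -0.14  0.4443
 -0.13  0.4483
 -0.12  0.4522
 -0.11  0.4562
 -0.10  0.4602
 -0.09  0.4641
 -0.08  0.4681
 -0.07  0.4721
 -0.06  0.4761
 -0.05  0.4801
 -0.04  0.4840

σ√T = 0.3·√2 = 0.4243
d₁ = [ln(120/110) + (0.039 − 0.02 + ½·0.3²)·2] / (σ√T) = (0.0870 + 0.1280) / 0.4243 = 0.5068 → 0.51
d₂ = 0.5068 − 0.4243 = 0.0825 → 0.08
e^(−qT) = e^(−0.02·2) = 0.9608;  e^(−rT) = e^(−0.039·2) = 0.9250
P = 110·0.9250·N(-0.08) − 120·0.9608·N(-0.51) = 110·0.9250·0.4681 − 120·0.9608·0.3050 = 47.6292 − 35.1653 = 12.4639

$12.46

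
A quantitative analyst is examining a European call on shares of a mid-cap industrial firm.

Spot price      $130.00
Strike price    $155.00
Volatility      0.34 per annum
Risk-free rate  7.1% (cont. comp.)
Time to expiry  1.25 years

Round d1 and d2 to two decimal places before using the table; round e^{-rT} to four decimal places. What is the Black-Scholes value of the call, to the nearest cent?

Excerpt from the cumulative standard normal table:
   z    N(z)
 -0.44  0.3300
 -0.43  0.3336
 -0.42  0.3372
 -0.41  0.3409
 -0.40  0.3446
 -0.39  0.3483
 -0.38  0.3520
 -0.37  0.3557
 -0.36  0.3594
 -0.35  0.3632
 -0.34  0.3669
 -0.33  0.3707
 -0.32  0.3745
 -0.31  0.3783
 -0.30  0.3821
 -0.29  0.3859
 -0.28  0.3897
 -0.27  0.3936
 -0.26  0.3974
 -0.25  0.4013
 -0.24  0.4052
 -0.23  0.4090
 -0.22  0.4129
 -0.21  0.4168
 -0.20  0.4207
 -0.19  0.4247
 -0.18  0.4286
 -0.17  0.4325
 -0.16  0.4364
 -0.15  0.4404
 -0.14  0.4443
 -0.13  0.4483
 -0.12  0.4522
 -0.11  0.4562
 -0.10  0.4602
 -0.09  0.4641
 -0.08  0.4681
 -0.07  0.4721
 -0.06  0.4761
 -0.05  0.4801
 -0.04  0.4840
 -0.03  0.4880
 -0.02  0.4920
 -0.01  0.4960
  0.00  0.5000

σ√T = 0.34 × 1.1180 = 0.3801
d₁ = [ln(130/155) + (0.071 + 0.34²/2)·1.25] / 0.3801 = [-0.1759 + 0.1610] / 0.3801 = -0.0392 which rounds to -0.04
d₂ = d₁ − σ√T = -0.0392 − 0.3801 = -0.4193 which rounds to -0.42
exp(−rT) = exp(−0.071·1.25) = 0.9151
C = 130·N(-0.04) − 155·0.9151·N(-0.42) = 130·0.4840 − 155·0.9151·0.3372 = 62.9200 − 47.8286 = 15.0914

$15.09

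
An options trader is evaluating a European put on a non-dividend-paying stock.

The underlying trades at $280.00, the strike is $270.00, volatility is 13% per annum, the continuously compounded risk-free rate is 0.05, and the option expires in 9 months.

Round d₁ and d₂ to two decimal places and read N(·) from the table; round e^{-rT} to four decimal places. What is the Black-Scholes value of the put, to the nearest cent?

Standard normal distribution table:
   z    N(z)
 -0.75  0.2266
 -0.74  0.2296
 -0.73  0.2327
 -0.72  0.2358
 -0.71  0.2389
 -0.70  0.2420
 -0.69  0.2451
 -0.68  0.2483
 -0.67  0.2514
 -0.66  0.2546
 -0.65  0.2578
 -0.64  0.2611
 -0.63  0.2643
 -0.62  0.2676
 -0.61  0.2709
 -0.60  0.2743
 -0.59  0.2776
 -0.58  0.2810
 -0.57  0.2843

σ√T = 0.13·√0.75 = 0.1126
d₁ = [ln(280/270) + (0.05 + ½·0.13²)·0.75] / (σ√T) = (0.0364 + 0.0438) / 0.1126 = 0.7124 ≈ 0.71
d₂ = 0.7124 − 0.1126 = 0.5998 ≈ 0.60
exp(−rT) = exp(−0.05·0.75) = 0.9632
N(−d₂) = N(-0.60) = 0.2743;  N(−d₁) = N(-0.71) = 0.2389
P = 270·0.9632·0.2743 − 280·0.2389 = 71.3356 − 66.8920 = 4.4436

$4.44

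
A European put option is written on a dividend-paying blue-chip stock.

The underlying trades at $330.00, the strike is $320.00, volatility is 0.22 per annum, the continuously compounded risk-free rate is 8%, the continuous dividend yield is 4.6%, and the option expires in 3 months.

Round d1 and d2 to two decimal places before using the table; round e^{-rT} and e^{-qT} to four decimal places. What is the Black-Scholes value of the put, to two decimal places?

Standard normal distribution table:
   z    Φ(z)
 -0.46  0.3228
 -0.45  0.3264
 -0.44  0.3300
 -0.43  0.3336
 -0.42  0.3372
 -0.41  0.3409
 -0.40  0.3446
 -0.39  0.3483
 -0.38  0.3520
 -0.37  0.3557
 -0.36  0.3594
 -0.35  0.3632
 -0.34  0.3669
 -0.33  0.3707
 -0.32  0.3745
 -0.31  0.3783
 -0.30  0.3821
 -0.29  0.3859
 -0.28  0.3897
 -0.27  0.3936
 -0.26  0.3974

$8.64

σ√T = 0.22·√0.25 = 0.1100
d₁ = [ln(330/320) + (0.08 − 0.046 + ½·0.22²)·0.25] / (σ√T) = (0.0308 + 0.0146) / 0.1100 = 0.4120 which rounds to 0.41
d₂ = 0.4120 − 0.1100 = 0.3020 which rounds to 0.30
exp(−qT) = exp(−0.046·0.25) = 0.9886;  exp(−rT) = exp(−0.08·0.25) = 0.9802
N(−d₂) = N(-0.30) = 0.3821;  N(−d₁) = N(-0.41) = 0.3409
P = 320·0.9802·0.3821 − 330·0.9886·0.3409 = 119.8510 − 111.2145 = 8.6365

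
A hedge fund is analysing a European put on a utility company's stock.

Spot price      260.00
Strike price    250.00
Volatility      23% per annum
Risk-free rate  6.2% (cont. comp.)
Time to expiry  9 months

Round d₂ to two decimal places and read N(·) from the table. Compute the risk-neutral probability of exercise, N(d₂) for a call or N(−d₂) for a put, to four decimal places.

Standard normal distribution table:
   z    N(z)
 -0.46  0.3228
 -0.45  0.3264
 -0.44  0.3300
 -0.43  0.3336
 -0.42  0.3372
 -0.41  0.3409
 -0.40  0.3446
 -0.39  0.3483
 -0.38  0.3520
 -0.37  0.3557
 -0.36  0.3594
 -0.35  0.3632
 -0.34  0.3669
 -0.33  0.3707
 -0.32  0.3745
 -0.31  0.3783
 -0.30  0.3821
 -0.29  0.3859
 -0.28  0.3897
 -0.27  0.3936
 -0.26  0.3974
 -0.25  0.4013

0.3707

σ√T = 0.23 × 0.8660 = 0.1992
ln(S/K) + (r + σ²/2)T = ln(260/250) + (0.062 + 0.23²/2)·0.75 = 0.0392 + 0.0663 = 0.1056
d₁ = 0.1056 / 0.1992 = 0.5299 ≈ 0.53
d₂ = d₁ − σ√T = 0.5299 − 0.1992 = 0.3308 ≈ 0.33
Risk-neutral Pr[S_T < K] = N(−d₂) = N(-0.33) = 0.3707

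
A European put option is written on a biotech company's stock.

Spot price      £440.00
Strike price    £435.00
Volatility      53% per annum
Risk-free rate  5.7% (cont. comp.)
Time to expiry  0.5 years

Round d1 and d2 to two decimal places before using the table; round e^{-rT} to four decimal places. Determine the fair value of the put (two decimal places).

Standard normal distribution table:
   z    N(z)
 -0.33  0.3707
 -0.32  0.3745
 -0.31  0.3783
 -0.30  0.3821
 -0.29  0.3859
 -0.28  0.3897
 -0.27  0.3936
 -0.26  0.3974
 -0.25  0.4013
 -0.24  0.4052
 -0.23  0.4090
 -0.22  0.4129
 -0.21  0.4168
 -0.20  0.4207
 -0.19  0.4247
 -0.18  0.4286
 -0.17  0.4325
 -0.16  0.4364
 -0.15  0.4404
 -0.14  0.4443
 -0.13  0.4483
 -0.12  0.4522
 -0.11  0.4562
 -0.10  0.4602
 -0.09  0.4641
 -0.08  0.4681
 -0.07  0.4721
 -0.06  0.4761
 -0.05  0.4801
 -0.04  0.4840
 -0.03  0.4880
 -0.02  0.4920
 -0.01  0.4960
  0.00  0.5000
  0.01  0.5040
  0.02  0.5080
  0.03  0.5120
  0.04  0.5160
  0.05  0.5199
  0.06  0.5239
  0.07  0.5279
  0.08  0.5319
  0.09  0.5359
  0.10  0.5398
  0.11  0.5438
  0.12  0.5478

£55.08

T = 0.5;  σ√T = 0.3748
d₁ = [ln(440/435) + (0.057 + ½·0.53²)·0.5] / (σ√T) = (0.0114 + 0.0987) / 0.3748 = 0.2939 which rounds to 0.29
d₂ = 0.2939 − 0.3748 = -0.0808 which rounds to -0.08
exp(−rT) = exp(−0.057·0.5) = 0.9719
P = 435·0.9719·N(0.08) − 440·N(-0.29) = 435·0.9719·0.5319 − 440·0.3859 = 224.8748 − 169.7960 = 55.0788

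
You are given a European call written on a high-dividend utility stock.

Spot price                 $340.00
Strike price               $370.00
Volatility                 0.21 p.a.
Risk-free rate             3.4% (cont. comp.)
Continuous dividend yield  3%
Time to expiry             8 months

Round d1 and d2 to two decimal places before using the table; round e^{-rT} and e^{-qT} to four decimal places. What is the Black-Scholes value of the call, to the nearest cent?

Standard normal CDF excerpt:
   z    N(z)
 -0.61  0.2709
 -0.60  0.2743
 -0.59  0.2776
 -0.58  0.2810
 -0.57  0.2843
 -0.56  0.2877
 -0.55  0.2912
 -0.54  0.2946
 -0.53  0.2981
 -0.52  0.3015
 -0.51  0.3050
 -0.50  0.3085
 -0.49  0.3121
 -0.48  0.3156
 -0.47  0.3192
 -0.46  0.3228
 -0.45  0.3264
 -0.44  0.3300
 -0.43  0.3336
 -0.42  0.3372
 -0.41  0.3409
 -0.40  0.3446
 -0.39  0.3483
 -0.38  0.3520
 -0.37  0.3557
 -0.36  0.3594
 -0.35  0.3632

T = 0.6667;  σ√T = 0.1715
ln(S/K) + (r − q + σ²/2)T = ln(340/370) + (0.034 − 0.03 + 0.21²/2)·0.6667 = -0.0846 + 0.0174 = -0.0672
d₁ = -0.0672 / 0.1715 = -0.3919 ≈ -0.39
d₂ = d₁ − σ√T = -0.3919 − 0.1715 = -0.5633 ≈ -0.56
e^(−qT) = e^(−0.03·0.6667) = 0.9802;  e^(−rT) = e^(−0.034·0.6667) = 0.9776
N(d₁) = N(-0.39) = 0.3483;  N(d₂) = N(-0.56) = 0.2877
C = 340·0.9802·0.3483 − 370·0.9776·0.2877 = 116.0772 − 104.0645 = 12.0127

$12.01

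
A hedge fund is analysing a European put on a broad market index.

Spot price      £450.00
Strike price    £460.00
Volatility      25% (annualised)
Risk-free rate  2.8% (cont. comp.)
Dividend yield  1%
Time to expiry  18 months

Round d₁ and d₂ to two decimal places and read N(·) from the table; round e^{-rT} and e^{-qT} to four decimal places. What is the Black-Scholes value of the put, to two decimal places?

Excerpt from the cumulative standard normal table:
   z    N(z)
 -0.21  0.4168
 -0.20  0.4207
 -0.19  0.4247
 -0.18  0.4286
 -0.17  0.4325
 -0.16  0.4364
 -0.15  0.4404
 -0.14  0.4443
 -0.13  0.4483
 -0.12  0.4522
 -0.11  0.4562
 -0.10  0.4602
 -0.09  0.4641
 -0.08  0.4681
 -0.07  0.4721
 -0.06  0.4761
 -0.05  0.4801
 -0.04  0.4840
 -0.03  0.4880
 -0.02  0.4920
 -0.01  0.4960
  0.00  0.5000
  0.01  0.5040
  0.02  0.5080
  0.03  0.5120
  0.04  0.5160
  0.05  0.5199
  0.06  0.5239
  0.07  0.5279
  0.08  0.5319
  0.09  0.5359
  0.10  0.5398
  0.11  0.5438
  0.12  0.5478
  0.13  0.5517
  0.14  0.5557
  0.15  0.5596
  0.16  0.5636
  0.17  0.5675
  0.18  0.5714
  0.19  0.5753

£53.39

σ√T = 0.25·√1.5 = 0.3062
d₁ = [ln(450/460) + (0.028 − 0.01 + 0.25²/2)·1.5] / 0.3062 = [-0.0220 + 0.0739] / 0.3062 = 0.1695 ≈ 0.17
d₂ = d₁ − σ√T = 0.1695 − 0.3062 = -0.1367 ≈ -0.14
exp(−qT) = exp(−0.01·1.5) = 0.9851;  exp(−rT) = exp(−0.028·1.5) = 0.9589
P = 460·0.9589·N(0.14) − 450·0.9851·N(-0.17) = 460·0.9589·0.5557 − 450·0.9851·0.4325 = 245.1159 − 191.7251 = 53.3908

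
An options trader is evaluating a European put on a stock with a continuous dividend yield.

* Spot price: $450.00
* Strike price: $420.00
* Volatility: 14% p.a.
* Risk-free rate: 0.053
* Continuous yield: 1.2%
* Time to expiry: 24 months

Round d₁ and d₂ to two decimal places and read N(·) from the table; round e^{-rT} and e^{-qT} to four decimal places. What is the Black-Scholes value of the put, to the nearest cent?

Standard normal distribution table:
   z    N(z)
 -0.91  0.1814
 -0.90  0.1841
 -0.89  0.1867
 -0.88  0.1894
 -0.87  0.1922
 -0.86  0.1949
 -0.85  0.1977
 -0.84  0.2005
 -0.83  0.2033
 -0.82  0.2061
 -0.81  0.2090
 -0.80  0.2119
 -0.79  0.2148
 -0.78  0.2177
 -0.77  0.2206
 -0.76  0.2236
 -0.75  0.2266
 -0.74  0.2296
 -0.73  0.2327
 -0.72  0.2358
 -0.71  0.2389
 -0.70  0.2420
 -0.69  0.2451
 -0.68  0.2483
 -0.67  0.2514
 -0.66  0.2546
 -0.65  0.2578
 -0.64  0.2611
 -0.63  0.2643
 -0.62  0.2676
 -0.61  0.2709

$10.55

T = 2;  σ√T = 0.1980
ln(S/K) + (r − q + σ²/2)T = ln(450/420) + (0.053 − 0.012 + 0.14²/2)·2 = 0.0690 + 0.1016 = 0.1706
d₁ = 0.1706 / 0.1980 = 0.8616 which rounds to 0.86
d₂ = d₁ − σ√T = 0.8616 − 0.1980 = 0.6636 which rounds to 0.66
exp(−qT) = exp(−0.012·2) = 0.9763;  exp(−rT) = exp(−0.053·2) = 0.8994
N(−d₂) = N(-0.66) = 0.2546;  N(−d₁) = N(-0.86) = 0.1949
P = 420·0.8994·0.2546 − 450·0.9763·0.1949 = 96.1746 − 85.6264 = 10.5482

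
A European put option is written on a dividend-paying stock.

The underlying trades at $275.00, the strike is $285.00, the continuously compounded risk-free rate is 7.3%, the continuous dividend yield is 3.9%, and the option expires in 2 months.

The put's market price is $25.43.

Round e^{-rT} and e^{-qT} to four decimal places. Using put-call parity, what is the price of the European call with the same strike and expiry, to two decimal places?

e^(−qT) = e^(−0.039·0.1667) = 0.9935;  e^(−rT) = e^(−0.073·0.1667) = 0.9879
Put-call parity: C − P = S·e^(−qT) − K·e^(−rT) = 275·0.9935 − 285·0.9879 = 273.2125 − 281.5515 = -8.3390
C = P + (C − P) = 25.43 + (-8.3390) = 17.0910

$17.09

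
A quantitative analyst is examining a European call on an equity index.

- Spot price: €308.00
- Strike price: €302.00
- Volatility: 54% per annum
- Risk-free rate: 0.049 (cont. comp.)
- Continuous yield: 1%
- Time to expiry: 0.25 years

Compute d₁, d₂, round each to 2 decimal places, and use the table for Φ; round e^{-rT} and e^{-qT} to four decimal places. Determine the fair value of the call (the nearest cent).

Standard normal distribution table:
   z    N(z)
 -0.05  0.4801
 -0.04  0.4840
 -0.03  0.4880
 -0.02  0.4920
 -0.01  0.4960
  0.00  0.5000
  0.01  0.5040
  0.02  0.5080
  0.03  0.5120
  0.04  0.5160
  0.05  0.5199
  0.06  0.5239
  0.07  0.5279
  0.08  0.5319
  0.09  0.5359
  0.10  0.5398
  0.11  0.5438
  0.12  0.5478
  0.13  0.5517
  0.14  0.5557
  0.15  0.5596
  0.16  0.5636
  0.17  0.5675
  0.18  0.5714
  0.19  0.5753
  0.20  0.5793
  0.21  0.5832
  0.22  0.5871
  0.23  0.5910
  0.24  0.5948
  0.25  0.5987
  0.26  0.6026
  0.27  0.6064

σ√T = 0.54 × 0.5000 = 0.2700
d₁ = [ln(308/302) + (0.049 − 0.01 + 0.54²/2)·0.25] / 0.2700 = [0.0197 + 0.0462] / 0.2700 = 0.2440 ⇒ 0.24
d₂ = d₁ − σ√T = 0.2440 − 0.2700 = -0.0260 ⇒ -0.03
e^(−qT) = e^(−0.01·0.25) = 0.9975;  e^(−rT) = e^(−0.049·0.25) = 0.9878
C = 308·0.9975·N(0.24) − 302·0.9878·N(-0.03) = 308·0.9975·0.5948 − 302·0.9878·0.4880 = 182.7404 − 145.5780 = 37.1624

€37.16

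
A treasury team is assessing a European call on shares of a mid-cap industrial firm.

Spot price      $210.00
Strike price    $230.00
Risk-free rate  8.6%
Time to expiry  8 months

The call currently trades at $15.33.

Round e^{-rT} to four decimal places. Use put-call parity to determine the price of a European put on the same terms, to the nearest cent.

e^(−rT) = e^(−0.086·0.6667) = 0.9443
Put-call parity: C − P = S − K·e^(−rT) = 210 − 230·0.9443 = 210 − 217.1890 = -7.1890
P = C − (C − P) = 15.33 − (-7.1890) = 22.5190

$22.52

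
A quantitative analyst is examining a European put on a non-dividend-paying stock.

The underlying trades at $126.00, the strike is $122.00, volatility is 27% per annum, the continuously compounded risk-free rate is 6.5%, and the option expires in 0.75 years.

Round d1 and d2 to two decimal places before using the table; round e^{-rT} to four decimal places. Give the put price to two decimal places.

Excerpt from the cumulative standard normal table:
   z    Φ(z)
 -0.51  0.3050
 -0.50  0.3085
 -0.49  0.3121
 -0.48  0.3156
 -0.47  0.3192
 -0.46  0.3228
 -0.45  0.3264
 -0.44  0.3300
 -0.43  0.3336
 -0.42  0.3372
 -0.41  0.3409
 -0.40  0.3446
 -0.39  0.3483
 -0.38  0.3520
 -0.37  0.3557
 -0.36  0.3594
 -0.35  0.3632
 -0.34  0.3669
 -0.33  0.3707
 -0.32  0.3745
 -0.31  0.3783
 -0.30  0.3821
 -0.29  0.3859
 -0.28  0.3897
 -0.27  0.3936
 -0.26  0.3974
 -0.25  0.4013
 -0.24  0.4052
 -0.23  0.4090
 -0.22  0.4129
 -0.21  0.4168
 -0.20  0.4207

$6.85

T = 0.75;  σ√T = 0.2338
d₁ = [ln(126/122) + (0.065 + 0.27²/2)·0.75] / 0.2338 = [0.0323 + 0.0761] / 0.2338 = 0.4634 which rounds to 0.46
d₂ = d₁ − σ√T = 0.4634 − 0.2338 = 0.2295 which rounds to 0.23
e^(−rT) = e^(−0.065·0.75) = 0.9524
N(−d₂) = N(-0.23) = 0.4090;  N(−d₁) = N(-0.46) = 0.3228
P = 122·0.9524·0.4090 − 126·0.3228 = 47.5229 − 40.6728 = 6.8501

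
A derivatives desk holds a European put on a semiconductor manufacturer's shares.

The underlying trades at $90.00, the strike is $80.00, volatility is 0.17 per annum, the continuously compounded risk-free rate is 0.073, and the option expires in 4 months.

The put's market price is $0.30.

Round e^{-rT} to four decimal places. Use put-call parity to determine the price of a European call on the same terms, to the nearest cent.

$12.22

exp(−rT) = exp(−0.073·0.3333) = 0.9760
Put-call parity: C − P = S − K·e^(−rT) = 90 − 80·0.9760 = 90 − 78.0800 = 11.9200
C = P + (C − P) = 0.30 + (11.9200) = 12.2200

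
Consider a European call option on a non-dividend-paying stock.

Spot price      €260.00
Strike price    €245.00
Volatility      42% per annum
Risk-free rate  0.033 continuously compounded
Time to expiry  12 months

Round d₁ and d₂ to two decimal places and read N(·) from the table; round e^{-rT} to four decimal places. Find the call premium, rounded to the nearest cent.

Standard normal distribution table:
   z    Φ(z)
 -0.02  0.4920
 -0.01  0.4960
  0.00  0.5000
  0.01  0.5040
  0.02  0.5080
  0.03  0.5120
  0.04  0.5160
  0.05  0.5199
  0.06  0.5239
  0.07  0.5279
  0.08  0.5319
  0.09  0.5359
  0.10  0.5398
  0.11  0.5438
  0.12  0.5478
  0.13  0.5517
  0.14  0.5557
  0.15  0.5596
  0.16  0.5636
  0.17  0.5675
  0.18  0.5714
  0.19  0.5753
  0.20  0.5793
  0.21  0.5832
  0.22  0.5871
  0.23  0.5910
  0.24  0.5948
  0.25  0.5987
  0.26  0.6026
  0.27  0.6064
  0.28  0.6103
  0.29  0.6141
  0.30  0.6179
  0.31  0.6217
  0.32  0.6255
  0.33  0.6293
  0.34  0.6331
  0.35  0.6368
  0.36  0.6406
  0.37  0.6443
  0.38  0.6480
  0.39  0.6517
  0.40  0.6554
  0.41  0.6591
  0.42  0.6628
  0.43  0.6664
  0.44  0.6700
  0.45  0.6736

σ√T = 0.42 × 1.0000 = 0.4200
ln(S/K) + (r + σ²/2)T = ln(260/245) + (0.033 + 0.42²/2)·1 = 0.0594 + 0.1212 = 0.1806
d₁ = 0.1806 / 0.4200 = 0.4301 ⇒ 0.43
d₂ = d₁ − σ√T = 0.4301 − 0.4200 = 0.0101 ⇒ 0.01
exp(−rT) = exp(−0.033·1) = 0.9675
N(d₁) = N(0.43) = 0.6664;  N(d₂) = N(0.01) = 0.5040
C = 260·0.6664 − 245·0.9675·0.5040 = 173.2640 − 119.4669 = 53.7971

€53.80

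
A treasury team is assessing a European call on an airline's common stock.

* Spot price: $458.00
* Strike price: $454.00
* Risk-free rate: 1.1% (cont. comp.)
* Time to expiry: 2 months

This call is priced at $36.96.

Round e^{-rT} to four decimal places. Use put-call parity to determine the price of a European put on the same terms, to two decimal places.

exp(−rT) = exp(−0.011·0.1667) = 0.9982
Put-call parity: C − P = S − K·e^(−rT) = 458 − 454·0.9982 = 458 − 453.1828 = 4.8172
P = C − (C − P) = 36.96 − (4.8172) = 32.1428

$32.14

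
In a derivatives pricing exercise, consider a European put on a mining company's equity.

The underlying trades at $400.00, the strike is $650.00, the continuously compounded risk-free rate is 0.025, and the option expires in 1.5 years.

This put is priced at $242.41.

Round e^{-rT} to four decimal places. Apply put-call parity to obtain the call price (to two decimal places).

exp(−rT) = exp(−0.025·1.5) = 0.9632
Put-call parity: C − P = S − K·e^(−rT) = 400 − 650·0.9632 = 400 − 626.0800 = -226.0800
C = P + (C − P) = 242.41 + (-226.0800) = 16.3300

$16.33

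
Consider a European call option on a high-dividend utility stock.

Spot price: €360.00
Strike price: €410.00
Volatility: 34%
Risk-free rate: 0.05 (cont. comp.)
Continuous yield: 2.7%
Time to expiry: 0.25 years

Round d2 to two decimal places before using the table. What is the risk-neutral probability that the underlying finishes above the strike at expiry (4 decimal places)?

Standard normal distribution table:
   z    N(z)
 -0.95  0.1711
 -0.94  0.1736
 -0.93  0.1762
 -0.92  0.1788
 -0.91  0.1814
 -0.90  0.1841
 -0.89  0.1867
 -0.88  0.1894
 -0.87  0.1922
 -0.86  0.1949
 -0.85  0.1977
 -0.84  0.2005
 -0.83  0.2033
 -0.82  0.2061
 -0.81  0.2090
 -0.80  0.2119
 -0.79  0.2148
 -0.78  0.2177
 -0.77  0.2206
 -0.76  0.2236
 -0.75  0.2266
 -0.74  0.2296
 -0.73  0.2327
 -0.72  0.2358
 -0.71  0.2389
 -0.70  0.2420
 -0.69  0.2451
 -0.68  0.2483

σ√T = 0.34 × 0.5000 = 0.1700
d₁ = [ln(360/410) + (0.05 − 0.027 + 0.34²/2)·0.25] / 0.1700 = [-0.1301 + 0.0202] / 0.1700 = -0.6462 which rounds to -0.65
d₂ = d₁ − σ√T = -0.6462 − 0.1700 = -0.8162 which rounds to -0.82
Pr(exercise) under Q = N(d₂) = 0.2061

0.2061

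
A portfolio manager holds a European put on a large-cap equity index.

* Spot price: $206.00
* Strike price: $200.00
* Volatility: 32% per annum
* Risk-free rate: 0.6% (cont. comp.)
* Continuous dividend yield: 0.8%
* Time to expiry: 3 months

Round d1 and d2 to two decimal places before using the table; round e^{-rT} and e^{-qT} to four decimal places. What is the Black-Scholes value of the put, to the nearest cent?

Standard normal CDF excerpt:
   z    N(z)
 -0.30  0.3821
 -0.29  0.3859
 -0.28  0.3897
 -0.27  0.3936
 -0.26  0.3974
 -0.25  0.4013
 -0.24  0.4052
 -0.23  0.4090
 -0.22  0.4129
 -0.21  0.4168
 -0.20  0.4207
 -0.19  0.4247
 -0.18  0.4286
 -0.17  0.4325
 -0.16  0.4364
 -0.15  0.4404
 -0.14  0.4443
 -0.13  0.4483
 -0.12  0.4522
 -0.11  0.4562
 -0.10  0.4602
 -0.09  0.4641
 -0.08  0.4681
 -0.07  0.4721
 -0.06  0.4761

σ√T = 0.32·√0.25 = 0.1600
d₁ = [ln(206/200) + (0.006 − 0.008 + 0.32²/2)·0.25] / 0.1600 = [0.0296 + 0.0123] / 0.1600 = 0.2616 which rounds to 0.26
d₂ = d₁ − σ√T = 0.2616 − 0.1600 = 0.1016 which rounds to 0.10
e^(−qT) = e^(−0.008·0.25) = 0.9980;  e^(−rT) = e^(−0.006·0.25) = 0.9985
P = 200·0.9985·N(-0.10) − 206·0.9980·N(-0.26) = 200·0.9985·0.4602 − 206·0.9980·0.3974 = 91.9019 − 81.7007 = 10.2013

$10.20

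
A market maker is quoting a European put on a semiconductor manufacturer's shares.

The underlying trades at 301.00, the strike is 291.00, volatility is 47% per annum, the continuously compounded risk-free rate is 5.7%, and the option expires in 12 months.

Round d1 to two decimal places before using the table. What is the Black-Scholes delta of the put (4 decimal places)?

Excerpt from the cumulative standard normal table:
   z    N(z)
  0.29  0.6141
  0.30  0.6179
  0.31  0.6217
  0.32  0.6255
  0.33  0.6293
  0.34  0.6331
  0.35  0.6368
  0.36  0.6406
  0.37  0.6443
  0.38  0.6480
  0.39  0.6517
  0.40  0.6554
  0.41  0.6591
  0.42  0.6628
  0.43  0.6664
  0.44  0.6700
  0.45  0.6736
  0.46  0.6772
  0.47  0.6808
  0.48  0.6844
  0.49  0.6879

-0.3336

σ√T = 0.47 × 1.0000 = 0.4700
ln(S/K) + (r + σ²/2)T = ln(301/291) + (0.057 + 0.47²/2)·1 = 0.0338 + 0.1674 = 0.2012
d₁ = 0.2012 / 0.4700 = 0.4282 → 0.43
N(d₁) = N(0.43) = 0.6664
Δ_put = N(d₁) − 1 = 0.6664 − 1 = -0.3336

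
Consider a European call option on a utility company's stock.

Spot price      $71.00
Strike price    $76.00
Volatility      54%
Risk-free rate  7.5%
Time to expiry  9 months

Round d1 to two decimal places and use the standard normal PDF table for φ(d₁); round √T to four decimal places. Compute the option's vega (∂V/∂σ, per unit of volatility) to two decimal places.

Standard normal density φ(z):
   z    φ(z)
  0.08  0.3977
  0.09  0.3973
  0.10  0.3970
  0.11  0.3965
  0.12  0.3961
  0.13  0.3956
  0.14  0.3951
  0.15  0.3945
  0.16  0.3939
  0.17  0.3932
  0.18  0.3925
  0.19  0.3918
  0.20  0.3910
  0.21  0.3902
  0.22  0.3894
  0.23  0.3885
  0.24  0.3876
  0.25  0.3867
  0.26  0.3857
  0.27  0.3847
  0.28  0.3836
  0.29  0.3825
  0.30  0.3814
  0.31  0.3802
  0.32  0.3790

T = 0.75;  σ√T = 0.4677
d₁ = [ln(71/76) + (0.075 + 0.54²/2)·0.75] / 0.4677 = [-0.0681 + 0.1656] / 0.4677 = 0.2086 which rounds to 0.21
√T = √0.75 = 0.8660
φ(d₁) = φ(0.21) = 0.3902
vega = S·φ(d₁)·√T = 71·0.3902·0.8660 = 23.9918

23.99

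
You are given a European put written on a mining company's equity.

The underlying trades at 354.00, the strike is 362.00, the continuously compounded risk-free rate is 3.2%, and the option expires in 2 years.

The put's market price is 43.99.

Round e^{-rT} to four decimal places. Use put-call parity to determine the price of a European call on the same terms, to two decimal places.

e^(−rT) = e^(−0.032·2) = 0.9380
Put-call parity: C − P = S − K·e^(−rT) = 354 − 362·0.9380 = 354 − 339.5560 = 14.4440
C = P + (C − P) = 43.99 + (14.4440) = 58.4340

58.43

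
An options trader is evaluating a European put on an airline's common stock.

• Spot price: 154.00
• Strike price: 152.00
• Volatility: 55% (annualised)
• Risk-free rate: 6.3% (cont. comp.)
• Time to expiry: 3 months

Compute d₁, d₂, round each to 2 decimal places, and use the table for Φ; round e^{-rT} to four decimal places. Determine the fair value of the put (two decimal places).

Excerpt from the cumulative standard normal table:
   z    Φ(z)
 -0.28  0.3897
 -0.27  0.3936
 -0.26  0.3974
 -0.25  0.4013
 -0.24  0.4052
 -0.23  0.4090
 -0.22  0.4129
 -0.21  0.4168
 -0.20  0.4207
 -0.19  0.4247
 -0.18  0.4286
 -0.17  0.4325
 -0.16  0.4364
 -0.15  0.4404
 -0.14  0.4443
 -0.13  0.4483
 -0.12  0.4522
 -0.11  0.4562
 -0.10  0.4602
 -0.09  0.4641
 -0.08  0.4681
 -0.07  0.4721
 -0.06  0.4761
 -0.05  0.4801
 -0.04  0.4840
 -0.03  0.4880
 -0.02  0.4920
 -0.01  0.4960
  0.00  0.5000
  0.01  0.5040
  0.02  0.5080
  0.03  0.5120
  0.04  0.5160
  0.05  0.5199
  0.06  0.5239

14.21

T = 0.25;  σ√T = 0.2750
d₁ = [ln(154/152) + (0.063 + 0.55²/2)·0.25] / 0.2750 = [0.0131 + 0.0536] / 0.2750 = 0.2423 → 0.24
d₂ = d₁ − σ√T = 0.2423 − 0.2750 = -0.0327 → -0.03
e^(−rT) = e^(−0.063·0.25) = 0.9844
P = 152·0.9844·N(0.03) − 154·N(-0.24) = 152·0.9844·0.5120 − 154·0.4052 = 76.6099 − 62.4008 = 14.2091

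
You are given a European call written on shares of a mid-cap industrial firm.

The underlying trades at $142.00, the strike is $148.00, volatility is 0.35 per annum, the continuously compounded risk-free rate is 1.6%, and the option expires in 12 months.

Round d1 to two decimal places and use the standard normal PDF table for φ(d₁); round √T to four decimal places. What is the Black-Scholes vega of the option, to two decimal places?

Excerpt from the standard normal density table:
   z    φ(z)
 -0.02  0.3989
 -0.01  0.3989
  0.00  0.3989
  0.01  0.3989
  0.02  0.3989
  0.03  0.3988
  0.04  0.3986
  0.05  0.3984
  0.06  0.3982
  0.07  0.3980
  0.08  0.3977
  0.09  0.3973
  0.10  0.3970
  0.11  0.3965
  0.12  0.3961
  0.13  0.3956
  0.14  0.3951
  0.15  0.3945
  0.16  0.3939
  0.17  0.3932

56.37

σ√T = 0.35·√1 = 0.3500
d₁ = [ln(142/148) + (0.016 + 0.35²/2)·1] / 0.3500 = [-0.0414 + 0.0772] / 0.3500 = 0.1025 → 0.10
√T = √1 = 1.0000
φ(d₁) = φ(0.10) = 0.3970
vega = S·φ(d₁)·√T = 142·0.3970·1.0000 = 56.3740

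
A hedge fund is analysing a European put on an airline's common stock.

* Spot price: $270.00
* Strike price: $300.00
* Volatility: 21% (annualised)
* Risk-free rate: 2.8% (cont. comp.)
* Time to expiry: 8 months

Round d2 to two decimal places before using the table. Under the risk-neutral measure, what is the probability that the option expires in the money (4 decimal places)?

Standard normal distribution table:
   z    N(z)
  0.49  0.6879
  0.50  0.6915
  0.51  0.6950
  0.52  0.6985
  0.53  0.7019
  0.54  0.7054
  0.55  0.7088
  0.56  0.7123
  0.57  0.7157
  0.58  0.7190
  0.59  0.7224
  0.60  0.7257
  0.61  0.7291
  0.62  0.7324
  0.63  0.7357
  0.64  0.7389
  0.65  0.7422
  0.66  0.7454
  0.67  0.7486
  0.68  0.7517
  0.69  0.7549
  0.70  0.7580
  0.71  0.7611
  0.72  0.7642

0.7224

σ√T = 0.21·√0.6667 = 0.1715
d₁ = [ln(270/300) + (0.028 + 0.21²/2)·0.6667] / 0.1715 = [-0.1054 + 0.0334] / 0.1715 = -0.4199 ⇒ -0.42
d₂ = d₁ − σ√T = -0.4199 − 0.1715 = -0.5913 ⇒ -0.59
Risk-neutral Pr[S_T < K] = N(−d₂) = N(0.59) = 0.7224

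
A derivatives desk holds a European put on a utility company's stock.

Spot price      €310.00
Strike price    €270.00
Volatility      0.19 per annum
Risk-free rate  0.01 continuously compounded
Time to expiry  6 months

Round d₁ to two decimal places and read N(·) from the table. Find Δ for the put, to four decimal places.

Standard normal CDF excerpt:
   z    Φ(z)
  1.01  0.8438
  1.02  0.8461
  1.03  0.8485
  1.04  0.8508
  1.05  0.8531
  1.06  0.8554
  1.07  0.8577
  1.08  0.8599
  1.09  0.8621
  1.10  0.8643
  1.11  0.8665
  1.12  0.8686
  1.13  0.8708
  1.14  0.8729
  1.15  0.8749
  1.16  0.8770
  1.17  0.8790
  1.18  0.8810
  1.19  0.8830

σ√T = 0.19 × 0.7071 = 0.1344
d₁ = [ln(310/270) + (0.01 + 0.19²/2)·0.5] / 0.1344 = [0.1382 + 0.0140] / 0.1344 = 1.1327 ⇒ 1.13
N(d₁) = N(1.13) = 0.8708
Δ_put = N(d₁) − 1 = 0.8708 − 1 = -0.1292

-0.1292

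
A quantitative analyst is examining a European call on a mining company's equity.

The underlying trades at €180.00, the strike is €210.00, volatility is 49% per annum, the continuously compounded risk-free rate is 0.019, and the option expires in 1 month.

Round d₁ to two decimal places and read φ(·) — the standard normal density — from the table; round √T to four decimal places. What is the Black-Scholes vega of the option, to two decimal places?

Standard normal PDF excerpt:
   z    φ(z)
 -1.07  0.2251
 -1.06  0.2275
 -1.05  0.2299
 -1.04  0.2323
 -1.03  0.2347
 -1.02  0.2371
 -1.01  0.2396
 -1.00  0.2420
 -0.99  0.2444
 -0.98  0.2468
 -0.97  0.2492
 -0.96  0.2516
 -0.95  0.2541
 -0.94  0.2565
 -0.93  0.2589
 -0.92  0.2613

σ√T = 0.49·√0.08333 = 0.1415
d₁ = [ln(180/210) + (0.019 + ½·0.49²)·0.08333] / (σ√T) = (-0.1542 + 0.0116) / 0.1415 = -1.0079 ≈ -1.01
√T = √0.08333 = 0.2887
φ(d₁) = φ(-1.01) = 0.2396
vega = S·φ(d₁)·√T = 180·0.2396·0.2887 = 12.4511
(Call and put vega coincide under Black-Scholes.)

12.45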